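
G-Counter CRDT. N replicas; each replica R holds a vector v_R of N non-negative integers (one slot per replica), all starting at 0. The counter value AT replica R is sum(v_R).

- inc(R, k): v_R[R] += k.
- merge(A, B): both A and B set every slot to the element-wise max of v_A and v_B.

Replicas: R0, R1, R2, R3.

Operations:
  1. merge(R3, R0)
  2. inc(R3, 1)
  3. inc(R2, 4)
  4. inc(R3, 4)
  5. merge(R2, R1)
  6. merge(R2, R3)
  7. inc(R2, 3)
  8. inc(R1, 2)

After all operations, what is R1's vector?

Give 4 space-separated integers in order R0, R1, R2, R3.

Op 1: merge R3<->R0 -> R3=(0,0,0,0) R0=(0,0,0,0)
Op 2: inc R3 by 1 -> R3=(0,0,0,1) value=1
Op 3: inc R2 by 4 -> R2=(0,0,4,0) value=4
Op 4: inc R3 by 4 -> R3=(0,0,0,5) value=5
Op 5: merge R2<->R1 -> R2=(0,0,4,0) R1=(0,0,4,0)
Op 6: merge R2<->R3 -> R2=(0,0,4,5) R3=(0,0,4,5)
Op 7: inc R2 by 3 -> R2=(0,0,7,5) value=12
Op 8: inc R1 by 2 -> R1=(0,2,4,0) value=6

Answer: 0 2 4 0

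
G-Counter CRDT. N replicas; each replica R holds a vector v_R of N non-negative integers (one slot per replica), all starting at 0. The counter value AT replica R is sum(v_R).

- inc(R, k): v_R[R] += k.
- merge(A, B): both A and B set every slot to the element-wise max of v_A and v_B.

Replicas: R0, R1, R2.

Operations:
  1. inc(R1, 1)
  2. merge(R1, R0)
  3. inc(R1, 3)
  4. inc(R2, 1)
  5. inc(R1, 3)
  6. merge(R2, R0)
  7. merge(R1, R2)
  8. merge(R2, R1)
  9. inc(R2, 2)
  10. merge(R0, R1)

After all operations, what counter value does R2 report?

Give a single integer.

Answer: 10

Derivation:
Op 1: inc R1 by 1 -> R1=(0,1,0) value=1
Op 2: merge R1<->R0 -> R1=(0,1,0) R0=(0,1,0)
Op 3: inc R1 by 3 -> R1=(0,4,0) value=4
Op 4: inc R2 by 1 -> R2=(0,0,1) value=1
Op 5: inc R1 by 3 -> R1=(0,7,0) value=7
Op 6: merge R2<->R0 -> R2=(0,1,1) R0=(0,1,1)
Op 7: merge R1<->R2 -> R1=(0,7,1) R2=(0,7,1)
Op 8: merge R2<->R1 -> R2=(0,7,1) R1=(0,7,1)
Op 9: inc R2 by 2 -> R2=(0,7,3) value=10
Op 10: merge R0<->R1 -> R0=(0,7,1) R1=(0,7,1)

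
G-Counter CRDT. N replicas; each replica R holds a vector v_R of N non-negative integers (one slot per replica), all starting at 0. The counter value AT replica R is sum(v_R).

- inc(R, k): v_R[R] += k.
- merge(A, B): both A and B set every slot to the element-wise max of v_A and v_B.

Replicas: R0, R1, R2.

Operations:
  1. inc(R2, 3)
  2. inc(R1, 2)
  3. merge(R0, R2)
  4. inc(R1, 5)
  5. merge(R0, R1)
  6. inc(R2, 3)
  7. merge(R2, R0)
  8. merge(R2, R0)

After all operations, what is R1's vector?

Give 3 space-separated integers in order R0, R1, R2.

Answer: 0 7 3

Derivation:
Op 1: inc R2 by 3 -> R2=(0,0,3) value=3
Op 2: inc R1 by 2 -> R1=(0,2,0) value=2
Op 3: merge R0<->R2 -> R0=(0,0,3) R2=(0,0,3)
Op 4: inc R1 by 5 -> R1=(0,7,0) value=7
Op 5: merge R0<->R1 -> R0=(0,7,3) R1=(0,7,3)
Op 6: inc R2 by 3 -> R2=(0,0,6) value=6
Op 7: merge R2<->R0 -> R2=(0,7,6) R0=(0,7,6)
Op 8: merge R2<->R0 -> R2=(0,7,6) R0=(0,7,6)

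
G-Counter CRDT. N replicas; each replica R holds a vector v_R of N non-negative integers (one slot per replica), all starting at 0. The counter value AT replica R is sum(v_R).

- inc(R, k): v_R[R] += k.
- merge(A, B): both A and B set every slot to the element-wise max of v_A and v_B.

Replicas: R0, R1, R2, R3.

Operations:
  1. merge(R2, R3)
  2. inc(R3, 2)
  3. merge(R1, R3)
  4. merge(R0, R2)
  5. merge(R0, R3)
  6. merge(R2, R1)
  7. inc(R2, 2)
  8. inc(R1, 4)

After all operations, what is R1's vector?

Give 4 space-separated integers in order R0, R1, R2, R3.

Op 1: merge R2<->R3 -> R2=(0,0,0,0) R3=(0,0,0,0)
Op 2: inc R3 by 2 -> R3=(0,0,0,2) value=2
Op 3: merge R1<->R3 -> R1=(0,0,0,2) R3=(0,0,0,2)
Op 4: merge R0<->R2 -> R0=(0,0,0,0) R2=(0,0,0,0)
Op 5: merge R0<->R3 -> R0=(0,0,0,2) R3=(0,0,0,2)
Op 6: merge R2<->R1 -> R2=(0,0,0,2) R1=(0,0,0,2)
Op 7: inc R2 by 2 -> R2=(0,0,2,2) value=4
Op 8: inc R1 by 4 -> R1=(0,4,0,2) value=6

Answer: 0 4 0 2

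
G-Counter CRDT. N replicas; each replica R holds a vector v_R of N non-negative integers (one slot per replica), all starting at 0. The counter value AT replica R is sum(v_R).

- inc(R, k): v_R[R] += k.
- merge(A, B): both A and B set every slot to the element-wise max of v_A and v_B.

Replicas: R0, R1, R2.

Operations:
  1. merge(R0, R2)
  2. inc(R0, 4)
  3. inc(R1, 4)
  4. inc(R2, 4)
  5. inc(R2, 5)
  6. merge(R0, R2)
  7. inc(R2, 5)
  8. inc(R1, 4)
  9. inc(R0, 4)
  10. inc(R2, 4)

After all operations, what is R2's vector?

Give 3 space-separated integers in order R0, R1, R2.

Answer: 4 0 18

Derivation:
Op 1: merge R0<->R2 -> R0=(0,0,0) R2=(0,0,0)
Op 2: inc R0 by 4 -> R0=(4,0,0) value=4
Op 3: inc R1 by 4 -> R1=(0,4,0) value=4
Op 4: inc R2 by 4 -> R2=(0,0,4) value=4
Op 5: inc R2 by 5 -> R2=(0,0,9) value=9
Op 6: merge R0<->R2 -> R0=(4,0,9) R2=(4,0,9)
Op 7: inc R2 by 5 -> R2=(4,0,14) value=18
Op 8: inc R1 by 4 -> R1=(0,8,0) value=8
Op 9: inc R0 by 4 -> R0=(8,0,9) value=17
Op 10: inc R2 by 4 -> R2=(4,0,18) value=22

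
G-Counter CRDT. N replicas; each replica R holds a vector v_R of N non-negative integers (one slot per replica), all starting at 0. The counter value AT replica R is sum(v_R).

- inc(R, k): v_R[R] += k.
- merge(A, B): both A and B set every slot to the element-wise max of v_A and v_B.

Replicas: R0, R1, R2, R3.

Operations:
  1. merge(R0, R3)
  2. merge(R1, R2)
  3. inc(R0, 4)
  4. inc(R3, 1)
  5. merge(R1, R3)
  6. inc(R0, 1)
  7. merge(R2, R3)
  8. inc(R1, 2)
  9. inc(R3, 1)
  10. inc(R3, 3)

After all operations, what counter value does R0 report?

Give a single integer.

Op 1: merge R0<->R3 -> R0=(0,0,0,0) R3=(0,0,0,0)
Op 2: merge R1<->R2 -> R1=(0,0,0,0) R2=(0,0,0,0)
Op 3: inc R0 by 4 -> R0=(4,0,0,0) value=4
Op 4: inc R3 by 1 -> R3=(0,0,0,1) value=1
Op 5: merge R1<->R3 -> R1=(0,0,0,1) R3=(0,0,0,1)
Op 6: inc R0 by 1 -> R0=(5,0,0,0) value=5
Op 7: merge R2<->R3 -> R2=(0,0,0,1) R3=(0,0,0,1)
Op 8: inc R1 by 2 -> R1=(0,2,0,1) value=3
Op 9: inc R3 by 1 -> R3=(0,0,0,2) value=2
Op 10: inc R3 by 3 -> R3=(0,0,0,5) value=5

Answer: 5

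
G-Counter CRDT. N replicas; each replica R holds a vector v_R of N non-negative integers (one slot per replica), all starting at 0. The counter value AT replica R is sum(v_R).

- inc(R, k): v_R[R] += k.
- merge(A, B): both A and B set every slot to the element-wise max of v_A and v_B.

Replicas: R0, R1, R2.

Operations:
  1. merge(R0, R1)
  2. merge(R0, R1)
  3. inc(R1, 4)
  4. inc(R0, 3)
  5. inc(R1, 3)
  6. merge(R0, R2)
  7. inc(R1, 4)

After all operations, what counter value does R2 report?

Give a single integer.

Op 1: merge R0<->R1 -> R0=(0,0,0) R1=(0,0,0)
Op 2: merge R0<->R1 -> R0=(0,0,0) R1=(0,0,0)
Op 3: inc R1 by 4 -> R1=(0,4,0) value=4
Op 4: inc R0 by 3 -> R0=(3,0,0) value=3
Op 5: inc R1 by 3 -> R1=(0,7,0) value=7
Op 6: merge R0<->R2 -> R0=(3,0,0) R2=(3,0,0)
Op 7: inc R1 by 4 -> R1=(0,11,0) value=11

Answer: 3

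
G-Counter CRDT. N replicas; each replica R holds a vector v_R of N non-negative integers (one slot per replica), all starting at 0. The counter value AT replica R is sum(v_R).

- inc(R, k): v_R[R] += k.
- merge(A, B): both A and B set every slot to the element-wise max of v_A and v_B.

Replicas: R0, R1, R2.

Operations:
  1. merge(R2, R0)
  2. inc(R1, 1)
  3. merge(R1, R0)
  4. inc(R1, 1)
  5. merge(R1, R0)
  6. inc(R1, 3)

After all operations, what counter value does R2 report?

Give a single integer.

Op 1: merge R2<->R0 -> R2=(0,0,0) R0=(0,0,0)
Op 2: inc R1 by 1 -> R1=(0,1,0) value=1
Op 3: merge R1<->R0 -> R1=(0,1,0) R0=(0,1,0)
Op 4: inc R1 by 1 -> R1=(0,2,0) value=2
Op 5: merge R1<->R0 -> R1=(0,2,0) R0=(0,2,0)
Op 6: inc R1 by 3 -> R1=(0,5,0) value=5

Answer: 0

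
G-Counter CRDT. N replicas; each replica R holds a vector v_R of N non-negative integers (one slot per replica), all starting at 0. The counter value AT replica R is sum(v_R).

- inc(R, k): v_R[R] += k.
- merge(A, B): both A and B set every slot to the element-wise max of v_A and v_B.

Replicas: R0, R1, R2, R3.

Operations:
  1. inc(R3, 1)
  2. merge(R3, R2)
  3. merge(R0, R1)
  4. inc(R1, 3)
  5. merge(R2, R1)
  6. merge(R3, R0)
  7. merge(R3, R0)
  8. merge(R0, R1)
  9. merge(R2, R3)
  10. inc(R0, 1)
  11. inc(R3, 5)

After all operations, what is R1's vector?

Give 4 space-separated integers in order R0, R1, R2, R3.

Answer: 0 3 0 1

Derivation:
Op 1: inc R3 by 1 -> R3=(0,0,0,1) value=1
Op 2: merge R3<->R2 -> R3=(0,0,0,1) R2=(0,0,0,1)
Op 3: merge R0<->R1 -> R0=(0,0,0,0) R1=(0,0,0,0)
Op 4: inc R1 by 3 -> R1=(0,3,0,0) value=3
Op 5: merge R2<->R1 -> R2=(0,3,0,1) R1=(0,3,0,1)
Op 6: merge R3<->R0 -> R3=(0,0,0,1) R0=(0,0,0,1)
Op 7: merge R3<->R0 -> R3=(0,0,0,1) R0=(0,0,0,1)
Op 8: merge R0<->R1 -> R0=(0,3,0,1) R1=(0,3,0,1)
Op 9: merge R2<->R3 -> R2=(0,3,0,1) R3=(0,3,0,1)
Op 10: inc R0 by 1 -> R0=(1,3,0,1) value=5
Op 11: inc R3 by 5 -> R3=(0,3,0,6) value=9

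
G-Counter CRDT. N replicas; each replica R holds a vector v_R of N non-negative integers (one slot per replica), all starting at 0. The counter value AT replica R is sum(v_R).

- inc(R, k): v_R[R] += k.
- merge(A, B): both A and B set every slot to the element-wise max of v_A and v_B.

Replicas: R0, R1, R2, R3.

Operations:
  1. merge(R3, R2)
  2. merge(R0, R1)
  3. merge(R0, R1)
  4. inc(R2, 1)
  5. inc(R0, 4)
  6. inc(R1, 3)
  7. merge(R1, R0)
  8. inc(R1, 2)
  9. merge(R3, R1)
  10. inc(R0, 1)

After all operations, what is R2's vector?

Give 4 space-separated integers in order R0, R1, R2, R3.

Op 1: merge R3<->R2 -> R3=(0,0,0,0) R2=(0,0,0,0)
Op 2: merge R0<->R1 -> R0=(0,0,0,0) R1=(0,0,0,0)
Op 3: merge R0<->R1 -> R0=(0,0,0,0) R1=(0,0,0,0)
Op 4: inc R2 by 1 -> R2=(0,0,1,0) value=1
Op 5: inc R0 by 4 -> R0=(4,0,0,0) value=4
Op 6: inc R1 by 3 -> R1=(0,3,0,0) value=3
Op 7: merge R1<->R0 -> R1=(4,3,0,0) R0=(4,3,0,0)
Op 8: inc R1 by 2 -> R1=(4,5,0,0) value=9
Op 9: merge R3<->R1 -> R3=(4,5,0,0) R1=(4,5,0,0)
Op 10: inc R0 by 1 -> R0=(5,3,0,0) value=8

Answer: 0 0 1 0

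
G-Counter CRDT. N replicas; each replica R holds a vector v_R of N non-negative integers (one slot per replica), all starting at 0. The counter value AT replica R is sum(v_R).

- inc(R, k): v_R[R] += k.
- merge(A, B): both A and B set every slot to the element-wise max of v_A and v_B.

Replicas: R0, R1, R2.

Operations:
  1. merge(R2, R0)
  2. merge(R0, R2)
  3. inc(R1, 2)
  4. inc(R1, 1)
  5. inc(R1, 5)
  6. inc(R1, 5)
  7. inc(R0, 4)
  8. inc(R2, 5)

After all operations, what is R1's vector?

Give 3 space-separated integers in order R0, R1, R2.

Answer: 0 13 0

Derivation:
Op 1: merge R2<->R0 -> R2=(0,0,0) R0=(0,0,0)
Op 2: merge R0<->R2 -> R0=(0,0,0) R2=(0,0,0)
Op 3: inc R1 by 2 -> R1=(0,2,0) value=2
Op 4: inc R1 by 1 -> R1=(0,3,0) value=3
Op 5: inc R1 by 5 -> R1=(0,8,0) value=8
Op 6: inc R1 by 5 -> R1=(0,13,0) value=13
Op 7: inc R0 by 4 -> R0=(4,0,0) value=4
Op 8: inc R2 by 5 -> R2=(0,0,5) value=5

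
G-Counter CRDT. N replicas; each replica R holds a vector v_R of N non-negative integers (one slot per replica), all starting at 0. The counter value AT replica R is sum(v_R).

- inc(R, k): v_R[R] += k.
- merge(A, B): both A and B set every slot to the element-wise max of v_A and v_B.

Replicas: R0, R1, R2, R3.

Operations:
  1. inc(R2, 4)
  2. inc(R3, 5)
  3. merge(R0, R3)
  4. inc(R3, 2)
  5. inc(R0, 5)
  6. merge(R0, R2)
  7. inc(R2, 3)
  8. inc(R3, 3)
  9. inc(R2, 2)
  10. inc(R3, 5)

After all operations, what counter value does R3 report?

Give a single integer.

Op 1: inc R2 by 4 -> R2=(0,0,4,0) value=4
Op 2: inc R3 by 5 -> R3=(0,0,0,5) value=5
Op 3: merge R0<->R3 -> R0=(0,0,0,5) R3=(0,0,0,5)
Op 4: inc R3 by 2 -> R3=(0,0,0,7) value=7
Op 5: inc R0 by 5 -> R0=(5,0,0,5) value=10
Op 6: merge R0<->R2 -> R0=(5,0,4,5) R2=(5,0,4,5)
Op 7: inc R2 by 3 -> R2=(5,0,7,5) value=17
Op 8: inc R3 by 3 -> R3=(0,0,0,10) value=10
Op 9: inc R2 by 2 -> R2=(5,0,9,5) value=19
Op 10: inc R3 by 5 -> R3=(0,0,0,15) value=15

Answer: 15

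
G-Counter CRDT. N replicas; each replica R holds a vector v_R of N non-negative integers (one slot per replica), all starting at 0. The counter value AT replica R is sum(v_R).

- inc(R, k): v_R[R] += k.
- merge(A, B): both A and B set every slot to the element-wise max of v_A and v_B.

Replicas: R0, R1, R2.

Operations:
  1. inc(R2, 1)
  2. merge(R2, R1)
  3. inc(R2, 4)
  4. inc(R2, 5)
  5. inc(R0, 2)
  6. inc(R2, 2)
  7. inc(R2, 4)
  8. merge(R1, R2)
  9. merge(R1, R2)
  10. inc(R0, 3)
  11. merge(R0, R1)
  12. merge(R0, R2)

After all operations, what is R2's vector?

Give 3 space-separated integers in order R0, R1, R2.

Answer: 5 0 16

Derivation:
Op 1: inc R2 by 1 -> R2=(0,0,1) value=1
Op 2: merge R2<->R1 -> R2=(0,0,1) R1=(0,0,1)
Op 3: inc R2 by 4 -> R2=(0,0,5) value=5
Op 4: inc R2 by 5 -> R2=(0,0,10) value=10
Op 5: inc R0 by 2 -> R0=(2,0,0) value=2
Op 6: inc R2 by 2 -> R2=(0,0,12) value=12
Op 7: inc R2 by 4 -> R2=(0,0,16) value=16
Op 8: merge R1<->R2 -> R1=(0,0,16) R2=(0,0,16)
Op 9: merge R1<->R2 -> R1=(0,0,16) R2=(0,0,16)
Op 10: inc R0 by 3 -> R0=(5,0,0) value=5
Op 11: merge R0<->R1 -> R0=(5,0,16) R1=(5,0,16)
Op 12: merge R0<->R2 -> R0=(5,0,16) R2=(5,0,16)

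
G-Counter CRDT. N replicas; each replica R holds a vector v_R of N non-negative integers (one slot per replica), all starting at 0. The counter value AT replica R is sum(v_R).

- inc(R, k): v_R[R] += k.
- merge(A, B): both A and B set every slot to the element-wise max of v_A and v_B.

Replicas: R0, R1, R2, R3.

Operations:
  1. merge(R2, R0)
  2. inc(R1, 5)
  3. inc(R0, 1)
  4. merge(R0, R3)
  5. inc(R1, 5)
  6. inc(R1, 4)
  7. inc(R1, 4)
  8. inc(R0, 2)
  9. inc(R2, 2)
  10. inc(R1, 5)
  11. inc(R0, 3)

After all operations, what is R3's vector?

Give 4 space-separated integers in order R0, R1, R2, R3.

Op 1: merge R2<->R0 -> R2=(0,0,0,0) R0=(0,0,0,0)
Op 2: inc R1 by 5 -> R1=(0,5,0,0) value=5
Op 3: inc R0 by 1 -> R0=(1,0,0,0) value=1
Op 4: merge R0<->R3 -> R0=(1,0,0,0) R3=(1,0,0,0)
Op 5: inc R1 by 5 -> R1=(0,10,0,0) value=10
Op 6: inc R1 by 4 -> R1=(0,14,0,0) value=14
Op 7: inc R1 by 4 -> R1=(0,18,0,0) value=18
Op 8: inc R0 by 2 -> R0=(3,0,0,0) value=3
Op 9: inc R2 by 2 -> R2=(0,0,2,0) value=2
Op 10: inc R1 by 5 -> R1=(0,23,0,0) value=23
Op 11: inc R0 by 3 -> R0=(6,0,0,0) value=6

Answer: 1 0 0 0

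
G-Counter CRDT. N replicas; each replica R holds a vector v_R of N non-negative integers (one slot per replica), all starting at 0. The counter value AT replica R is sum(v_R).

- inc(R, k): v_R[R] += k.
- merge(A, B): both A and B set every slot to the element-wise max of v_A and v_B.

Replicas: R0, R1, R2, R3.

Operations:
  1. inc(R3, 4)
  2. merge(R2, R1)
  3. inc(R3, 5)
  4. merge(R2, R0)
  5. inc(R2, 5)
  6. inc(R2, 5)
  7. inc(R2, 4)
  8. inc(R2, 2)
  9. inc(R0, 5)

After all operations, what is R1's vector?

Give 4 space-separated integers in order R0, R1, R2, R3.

Op 1: inc R3 by 4 -> R3=(0,0,0,4) value=4
Op 2: merge R2<->R1 -> R2=(0,0,0,0) R1=(0,0,0,0)
Op 3: inc R3 by 5 -> R3=(0,0,0,9) value=9
Op 4: merge R2<->R0 -> R2=(0,0,0,0) R0=(0,0,0,0)
Op 5: inc R2 by 5 -> R2=(0,0,5,0) value=5
Op 6: inc R2 by 5 -> R2=(0,0,10,0) value=10
Op 7: inc R2 by 4 -> R2=(0,0,14,0) value=14
Op 8: inc R2 by 2 -> R2=(0,0,16,0) value=16
Op 9: inc R0 by 5 -> R0=(5,0,0,0) value=5

Answer: 0 0 0 0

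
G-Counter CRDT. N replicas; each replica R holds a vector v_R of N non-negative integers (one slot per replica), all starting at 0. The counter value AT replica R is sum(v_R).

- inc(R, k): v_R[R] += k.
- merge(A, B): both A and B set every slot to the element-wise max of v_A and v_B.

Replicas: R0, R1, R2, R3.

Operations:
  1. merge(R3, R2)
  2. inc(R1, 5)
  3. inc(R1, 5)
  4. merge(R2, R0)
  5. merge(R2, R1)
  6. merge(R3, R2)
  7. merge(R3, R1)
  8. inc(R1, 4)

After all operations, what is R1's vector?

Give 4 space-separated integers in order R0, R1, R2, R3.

Op 1: merge R3<->R2 -> R3=(0,0,0,0) R2=(0,0,0,0)
Op 2: inc R1 by 5 -> R1=(0,5,0,0) value=5
Op 3: inc R1 by 5 -> R1=(0,10,0,0) value=10
Op 4: merge R2<->R0 -> R2=(0,0,0,0) R0=(0,0,0,0)
Op 5: merge R2<->R1 -> R2=(0,10,0,0) R1=(0,10,0,0)
Op 6: merge R3<->R2 -> R3=(0,10,0,0) R2=(0,10,0,0)
Op 7: merge R3<->R1 -> R3=(0,10,0,0) R1=(0,10,0,0)
Op 8: inc R1 by 4 -> R1=(0,14,0,0) value=14

Answer: 0 14 0 0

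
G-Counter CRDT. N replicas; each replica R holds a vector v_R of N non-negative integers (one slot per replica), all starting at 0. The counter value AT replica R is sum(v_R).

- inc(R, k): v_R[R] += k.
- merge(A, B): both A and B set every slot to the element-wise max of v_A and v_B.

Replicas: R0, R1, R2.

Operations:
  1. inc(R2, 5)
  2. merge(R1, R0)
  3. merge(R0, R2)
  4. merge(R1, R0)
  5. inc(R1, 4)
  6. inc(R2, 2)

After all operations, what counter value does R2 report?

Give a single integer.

Op 1: inc R2 by 5 -> R2=(0,0,5) value=5
Op 2: merge R1<->R0 -> R1=(0,0,0) R0=(0,0,0)
Op 3: merge R0<->R2 -> R0=(0,0,5) R2=(0,0,5)
Op 4: merge R1<->R0 -> R1=(0,0,5) R0=(0,0,5)
Op 5: inc R1 by 4 -> R1=(0,4,5) value=9
Op 6: inc R2 by 2 -> R2=(0,0,7) value=7

Answer: 7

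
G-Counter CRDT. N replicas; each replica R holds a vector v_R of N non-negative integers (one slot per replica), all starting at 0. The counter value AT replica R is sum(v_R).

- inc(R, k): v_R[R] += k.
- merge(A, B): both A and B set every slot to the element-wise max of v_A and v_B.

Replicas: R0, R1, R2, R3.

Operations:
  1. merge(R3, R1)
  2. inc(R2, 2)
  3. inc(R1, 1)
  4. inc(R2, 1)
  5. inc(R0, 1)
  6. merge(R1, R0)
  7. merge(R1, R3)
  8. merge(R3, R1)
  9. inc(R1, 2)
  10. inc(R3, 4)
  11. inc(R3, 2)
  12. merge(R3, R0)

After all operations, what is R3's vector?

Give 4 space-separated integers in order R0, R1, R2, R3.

Answer: 1 1 0 6

Derivation:
Op 1: merge R3<->R1 -> R3=(0,0,0,0) R1=(0,0,0,0)
Op 2: inc R2 by 2 -> R2=(0,0,2,0) value=2
Op 3: inc R1 by 1 -> R1=(0,1,0,0) value=1
Op 4: inc R2 by 1 -> R2=(0,0,3,0) value=3
Op 5: inc R0 by 1 -> R0=(1,0,0,0) value=1
Op 6: merge R1<->R0 -> R1=(1,1,0,0) R0=(1,1,0,0)
Op 7: merge R1<->R3 -> R1=(1,1,0,0) R3=(1,1,0,0)
Op 8: merge R3<->R1 -> R3=(1,1,0,0) R1=(1,1,0,0)
Op 9: inc R1 by 2 -> R1=(1,3,0,0) value=4
Op 10: inc R3 by 4 -> R3=(1,1,0,4) value=6
Op 11: inc R3 by 2 -> R3=(1,1,0,6) value=8
Op 12: merge R3<->R0 -> R3=(1,1,0,6) R0=(1,1,0,6)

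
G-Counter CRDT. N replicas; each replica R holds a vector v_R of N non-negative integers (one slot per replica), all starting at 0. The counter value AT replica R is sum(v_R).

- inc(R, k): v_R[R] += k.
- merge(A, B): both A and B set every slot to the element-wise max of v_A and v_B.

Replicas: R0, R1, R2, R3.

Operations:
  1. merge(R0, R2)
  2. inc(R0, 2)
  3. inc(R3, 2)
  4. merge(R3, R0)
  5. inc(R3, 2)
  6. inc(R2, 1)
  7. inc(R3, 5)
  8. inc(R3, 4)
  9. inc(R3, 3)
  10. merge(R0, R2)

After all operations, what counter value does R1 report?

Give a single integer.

Op 1: merge R0<->R2 -> R0=(0,0,0,0) R2=(0,0,0,0)
Op 2: inc R0 by 2 -> R0=(2,0,0,0) value=2
Op 3: inc R3 by 2 -> R3=(0,0,0,2) value=2
Op 4: merge R3<->R0 -> R3=(2,0,0,2) R0=(2,0,0,2)
Op 5: inc R3 by 2 -> R3=(2,0,0,4) value=6
Op 6: inc R2 by 1 -> R2=(0,0,1,0) value=1
Op 7: inc R3 by 5 -> R3=(2,0,0,9) value=11
Op 8: inc R3 by 4 -> R3=(2,0,0,13) value=15
Op 9: inc R3 by 3 -> R3=(2,0,0,16) value=18
Op 10: merge R0<->R2 -> R0=(2,0,1,2) R2=(2,0,1,2)

Answer: 0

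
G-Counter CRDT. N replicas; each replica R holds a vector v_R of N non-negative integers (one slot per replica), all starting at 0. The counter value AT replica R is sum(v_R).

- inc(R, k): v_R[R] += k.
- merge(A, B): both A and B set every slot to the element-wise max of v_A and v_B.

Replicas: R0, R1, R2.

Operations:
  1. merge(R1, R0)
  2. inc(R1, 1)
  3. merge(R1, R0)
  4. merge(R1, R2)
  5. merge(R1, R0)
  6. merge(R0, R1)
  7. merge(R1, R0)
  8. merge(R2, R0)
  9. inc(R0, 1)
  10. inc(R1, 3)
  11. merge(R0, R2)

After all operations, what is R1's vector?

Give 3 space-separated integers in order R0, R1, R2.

Op 1: merge R1<->R0 -> R1=(0,0,0) R0=(0,0,0)
Op 2: inc R1 by 1 -> R1=(0,1,0) value=1
Op 3: merge R1<->R0 -> R1=(0,1,0) R0=(0,1,0)
Op 4: merge R1<->R2 -> R1=(0,1,0) R2=(0,1,0)
Op 5: merge R1<->R0 -> R1=(0,1,0) R0=(0,1,0)
Op 6: merge R0<->R1 -> R0=(0,1,0) R1=(0,1,0)
Op 7: merge R1<->R0 -> R1=(0,1,0) R0=(0,1,0)
Op 8: merge R2<->R0 -> R2=(0,1,0) R0=(0,1,0)
Op 9: inc R0 by 1 -> R0=(1,1,0) value=2
Op 10: inc R1 by 3 -> R1=(0,4,0) value=4
Op 11: merge R0<->R2 -> R0=(1,1,0) R2=(1,1,0)

Answer: 0 4 0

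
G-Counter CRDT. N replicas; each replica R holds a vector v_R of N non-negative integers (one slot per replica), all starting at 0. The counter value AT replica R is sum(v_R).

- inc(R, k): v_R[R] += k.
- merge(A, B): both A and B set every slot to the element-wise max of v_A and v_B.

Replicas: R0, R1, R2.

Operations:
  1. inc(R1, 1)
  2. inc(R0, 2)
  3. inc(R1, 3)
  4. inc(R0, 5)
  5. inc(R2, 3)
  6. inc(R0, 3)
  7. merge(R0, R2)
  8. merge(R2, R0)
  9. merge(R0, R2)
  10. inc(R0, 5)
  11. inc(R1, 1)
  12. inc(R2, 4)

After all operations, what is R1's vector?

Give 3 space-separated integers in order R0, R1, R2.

Op 1: inc R1 by 1 -> R1=(0,1,0) value=1
Op 2: inc R0 by 2 -> R0=(2,0,0) value=2
Op 3: inc R1 by 3 -> R1=(0,4,0) value=4
Op 4: inc R0 by 5 -> R0=(7,0,0) value=7
Op 5: inc R2 by 3 -> R2=(0,0,3) value=3
Op 6: inc R0 by 3 -> R0=(10,0,0) value=10
Op 7: merge R0<->R2 -> R0=(10,0,3) R2=(10,0,3)
Op 8: merge R2<->R0 -> R2=(10,0,3) R0=(10,0,3)
Op 9: merge R0<->R2 -> R0=(10,0,3) R2=(10,0,3)
Op 10: inc R0 by 5 -> R0=(15,0,3) value=18
Op 11: inc R1 by 1 -> R1=(0,5,0) value=5
Op 12: inc R2 by 4 -> R2=(10,0,7) value=17

Answer: 0 5 0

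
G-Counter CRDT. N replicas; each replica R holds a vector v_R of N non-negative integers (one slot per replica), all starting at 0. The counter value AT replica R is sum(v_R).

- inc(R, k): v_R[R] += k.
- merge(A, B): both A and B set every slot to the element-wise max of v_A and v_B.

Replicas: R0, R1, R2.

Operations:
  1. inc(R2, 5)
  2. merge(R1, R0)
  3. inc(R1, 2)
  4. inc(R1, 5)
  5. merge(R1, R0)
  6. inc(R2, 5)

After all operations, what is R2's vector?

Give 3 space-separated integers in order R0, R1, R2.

Answer: 0 0 10

Derivation:
Op 1: inc R2 by 5 -> R2=(0,0,5) value=5
Op 2: merge R1<->R0 -> R1=(0,0,0) R0=(0,0,0)
Op 3: inc R1 by 2 -> R1=(0,2,0) value=2
Op 4: inc R1 by 5 -> R1=(0,7,0) value=7
Op 5: merge R1<->R0 -> R1=(0,7,0) R0=(0,7,0)
Op 6: inc R2 by 5 -> R2=(0,0,10) value=10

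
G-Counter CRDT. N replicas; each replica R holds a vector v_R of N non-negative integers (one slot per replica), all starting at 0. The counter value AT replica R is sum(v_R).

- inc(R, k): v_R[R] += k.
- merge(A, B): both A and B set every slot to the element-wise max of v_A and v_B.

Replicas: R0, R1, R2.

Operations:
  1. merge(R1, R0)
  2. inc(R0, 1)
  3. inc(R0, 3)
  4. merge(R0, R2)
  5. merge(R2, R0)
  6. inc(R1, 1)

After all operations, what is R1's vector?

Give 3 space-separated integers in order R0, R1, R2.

Answer: 0 1 0

Derivation:
Op 1: merge R1<->R0 -> R1=(0,0,0) R0=(0,0,0)
Op 2: inc R0 by 1 -> R0=(1,0,0) value=1
Op 3: inc R0 by 3 -> R0=(4,0,0) value=4
Op 4: merge R0<->R2 -> R0=(4,0,0) R2=(4,0,0)
Op 5: merge R2<->R0 -> R2=(4,0,0) R0=(4,0,0)
Op 6: inc R1 by 1 -> R1=(0,1,0) value=1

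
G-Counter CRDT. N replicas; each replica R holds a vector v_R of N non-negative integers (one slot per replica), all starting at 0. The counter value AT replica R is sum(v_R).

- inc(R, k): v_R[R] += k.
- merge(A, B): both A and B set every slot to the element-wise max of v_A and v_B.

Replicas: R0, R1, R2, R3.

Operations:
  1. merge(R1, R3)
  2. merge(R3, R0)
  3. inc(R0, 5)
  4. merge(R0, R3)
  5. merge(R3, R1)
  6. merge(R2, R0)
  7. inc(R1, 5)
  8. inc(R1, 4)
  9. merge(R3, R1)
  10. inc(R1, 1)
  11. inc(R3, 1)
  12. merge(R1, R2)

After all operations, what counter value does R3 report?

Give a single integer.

Answer: 15

Derivation:
Op 1: merge R1<->R3 -> R1=(0,0,0,0) R3=(0,0,0,0)
Op 2: merge R3<->R0 -> R3=(0,0,0,0) R0=(0,0,0,0)
Op 3: inc R0 by 5 -> R0=(5,0,0,0) value=5
Op 4: merge R0<->R3 -> R0=(5,0,0,0) R3=(5,0,0,0)
Op 5: merge R3<->R1 -> R3=(5,0,0,0) R1=(5,0,0,0)
Op 6: merge R2<->R0 -> R2=(5,0,0,0) R0=(5,0,0,0)
Op 7: inc R1 by 5 -> R1=(5,5,0,0) value=10
Op 8: inc R1 by 4 -> R1=(5,9,0,0) value=14
Op 9: merge R3<->R1 -> R3=(5,9,0,0) R1=(5,9,0,0)
Op 10: inc R1 by 1 -> R1=(5,10,0,0) value=15
Op 11: inc R3 by 1 -> R3=(5,9,0,1) value=15
Op 12: merge R1<->R2 -> R1=(5,10,0,0) R2=(5,10,0,0)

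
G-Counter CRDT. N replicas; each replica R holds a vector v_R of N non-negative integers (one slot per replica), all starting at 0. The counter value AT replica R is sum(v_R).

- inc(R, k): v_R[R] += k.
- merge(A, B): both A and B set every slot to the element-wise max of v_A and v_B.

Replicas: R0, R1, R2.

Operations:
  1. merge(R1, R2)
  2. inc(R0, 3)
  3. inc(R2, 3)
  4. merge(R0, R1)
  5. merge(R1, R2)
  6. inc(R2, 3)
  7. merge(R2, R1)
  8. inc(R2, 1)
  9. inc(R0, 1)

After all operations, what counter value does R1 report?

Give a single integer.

Op 1: merge R1<->R2 -> R1=(0,0,0) R2=(0,0,0)
Op 2: inc R0 by 3 -> R0=(3,0,0) value=3
Op 3: inc R2 by 3 -> R2=(0,0,3) value=3
Op 4: merge R0<->R1 -> R0=(3,0,0) R1=(3,0,0)
Op 5: merge R1<->R2 -> R1=(3,0,3) R2=(3,0,3)
Op 6: inc R2 by 3 -> R2=(3,0,6) value=9
Op 7: merge R2<->R1 -> R2=(3,0,6) R1=(3,0,6)
Op 8: inc R2 by 1 -> R2=(3,0,7) value=10
Op 9: inc R0 by 1 -> R0=(4,0,0) value=4

Answer: 9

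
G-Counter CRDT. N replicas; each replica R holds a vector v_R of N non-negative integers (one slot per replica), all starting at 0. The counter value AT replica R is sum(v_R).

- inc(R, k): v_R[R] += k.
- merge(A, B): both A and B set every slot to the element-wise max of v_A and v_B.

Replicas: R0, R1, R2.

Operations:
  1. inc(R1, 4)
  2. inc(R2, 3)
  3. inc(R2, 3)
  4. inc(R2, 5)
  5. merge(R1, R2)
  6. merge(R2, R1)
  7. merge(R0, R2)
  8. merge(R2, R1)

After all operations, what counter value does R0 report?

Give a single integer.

Answer: 15

Derivation:
Op 1: inc R1 by 4 -> R1=(0,4,0) value=4
Op 2: inc R2 by 3 -> R2=(0,0,3) value=3
Op 3: inc R2 by 3 -> R2=(0,0,6) value=6
Op 4: inc R2 by 5 -> R2=(0,0,11) value=11
Op 5: merge R1<->R2 -> R1=(0,4,11) R2=(0,4,11)
Op 6: merge R2<->R1 -> R2=(0,4,11) R1=(0,4,11)
Op 7: merge R0<->R2 -> R0=(0,4,11) R2=(0,4,11)
Op 8: merge R2<->R1 -> R2=(0,4,11) R1=(0,4,11)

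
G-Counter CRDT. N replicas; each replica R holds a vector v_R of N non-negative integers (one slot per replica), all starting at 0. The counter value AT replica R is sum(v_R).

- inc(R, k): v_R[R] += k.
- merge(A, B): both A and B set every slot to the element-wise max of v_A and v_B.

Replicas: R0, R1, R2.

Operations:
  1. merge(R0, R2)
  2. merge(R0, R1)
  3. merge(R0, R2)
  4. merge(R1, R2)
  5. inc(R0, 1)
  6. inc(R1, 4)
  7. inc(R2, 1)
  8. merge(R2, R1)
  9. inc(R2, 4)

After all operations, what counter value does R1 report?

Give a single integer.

Answer: 5

Derivation:
Op 1: merge R0<->R2 -> R0=(0,0,0) R2=(0,0,0)
Op 2: merge R0<->R1 -> R0=(0,0,0) R1=(0,0,0)
Op 3: merge R0<->R2 -> R0=(0,0,0) R2=(0,0,0)
Op 4: merge R1<->R2 -> R1=(0,0,0) R2=(0,0,0)
Op 5: inc R0 by 1 -> R0=(1,0,0) value=1
Op 6: inc R1 by 4 -> R1=(0,4,0) value=4
Op 7: inc R2 by 1 -> R2=(0,0,1) value=1
Op 8: merge R2<->R1 -> R2=(0,4,1) R1=(0,4,1)
Op 9: inc R2 by 4 -> R2=(0,4,5) value=9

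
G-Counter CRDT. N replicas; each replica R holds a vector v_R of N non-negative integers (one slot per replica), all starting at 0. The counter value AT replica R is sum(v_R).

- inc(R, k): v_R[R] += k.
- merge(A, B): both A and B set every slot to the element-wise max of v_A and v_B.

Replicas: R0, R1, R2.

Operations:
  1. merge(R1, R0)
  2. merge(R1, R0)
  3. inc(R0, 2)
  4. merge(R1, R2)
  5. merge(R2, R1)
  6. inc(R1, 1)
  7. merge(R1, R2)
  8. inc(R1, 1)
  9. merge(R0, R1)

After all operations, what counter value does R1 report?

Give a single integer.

Answer: 4

Derivation:
Op 1: merge R1<->R0 -> R1=(0,0,0) R0=(0,0,0)
Op 2: merge R1<->R0 -> R1=(0,0,0) R0=(0,0,0)
Op 3: inc R0 by 2 -> R0=(2,0,0) value=2
Op 4: merge R1<->R2 -> R1=(0,0,0) R2=(0,0,0)
Op 5: merge R2<->R1 -> R2=(0,0,0) R1=(0,0,0)
Op 6: inc R1 by 1 -> R1=(0,1,0) value=1
Op 7: merge R1<->R2 -> R1=(0,1,0) R2=(0,1,0)
Op 8: inc R1 by 1 -> R1=(0,2,0) value=2
Op 9: merge R0<->R1 -> R0=(2,2,0) R1=(2,2,0)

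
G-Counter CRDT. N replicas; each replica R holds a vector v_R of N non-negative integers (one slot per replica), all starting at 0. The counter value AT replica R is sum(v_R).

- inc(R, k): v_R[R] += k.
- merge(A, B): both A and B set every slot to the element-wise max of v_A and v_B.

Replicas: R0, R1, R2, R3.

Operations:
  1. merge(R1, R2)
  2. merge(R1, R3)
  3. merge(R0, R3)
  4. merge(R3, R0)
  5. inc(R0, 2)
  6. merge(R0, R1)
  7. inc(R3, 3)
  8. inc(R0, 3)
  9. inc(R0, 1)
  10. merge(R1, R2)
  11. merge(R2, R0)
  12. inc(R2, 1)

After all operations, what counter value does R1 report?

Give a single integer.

Op 1: merge R1<->R2 -> R1=(0,0,0,0) R2=(0,0,0,0)
Op 2: merge R1<->R3 -> R1=(0,0,0,0) R3=(0,0,0,0)
Op 3: merge R0<->R3 -> R0=(0,0,0,0) R3=(0,0,0,0)
Op 4: merge R3<->R0 -> R3=(0,0,0,0) R0=(0,0,0,0)
Op 5: inc R0 by 2 -> R0=(2,0,0,0) value=2
Op 6: merge R0<->R1 -> R0=(2,0,0,0) R1=(2,0,0,0)
Op 7: inc R3 by 3 -> R3=(0,0,0,3) value=3
Op 8: inc R0 by 3 -> R0=(5,0,0,0) value=5
Op 9: inc R0 by 1 -> R0=(6,0,0,0) value=6
Op 10: merge R1<->R2 -> R1=(2,0,0,0) R2=(2,0,0,0)
Op 11: merge R2<->R0 -> R2=(6,0,0,0) R0=(6,0,0,0)
Op 12: inc R2 by 1 -> R2=(6,0,1,0) value=7

Answer: 2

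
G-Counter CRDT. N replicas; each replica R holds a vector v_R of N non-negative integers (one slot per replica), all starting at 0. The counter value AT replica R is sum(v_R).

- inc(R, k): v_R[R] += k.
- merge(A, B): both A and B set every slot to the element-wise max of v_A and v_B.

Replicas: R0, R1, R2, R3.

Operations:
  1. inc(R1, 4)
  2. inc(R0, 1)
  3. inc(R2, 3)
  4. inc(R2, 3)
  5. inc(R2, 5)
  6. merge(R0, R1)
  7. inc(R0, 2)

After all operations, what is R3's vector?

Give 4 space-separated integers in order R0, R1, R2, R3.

Answer: 0 0 0 0

Derivation:
Op 1: inc R1 by 4 -> R1=(0,4,0,0) value=4
Op 2: inc R0 by 1 -> R0=(1,0,0,0) value=1
Op 3: inc R2 by 3 -> R2=(0,0,3,0) value=3
Op 4: inc R2 by 3 -> R2=(0,0,6,0) value=6
Op 5: inc R2 by 5 -> R2=(0,0,11,0) value=11
Op 6: merge R0<->R1 -> R0=(1,4,0,0) R1=(1,4,0,0)
Op 7: inc R0 by 2 -> R0=(3,4,0,0) value=7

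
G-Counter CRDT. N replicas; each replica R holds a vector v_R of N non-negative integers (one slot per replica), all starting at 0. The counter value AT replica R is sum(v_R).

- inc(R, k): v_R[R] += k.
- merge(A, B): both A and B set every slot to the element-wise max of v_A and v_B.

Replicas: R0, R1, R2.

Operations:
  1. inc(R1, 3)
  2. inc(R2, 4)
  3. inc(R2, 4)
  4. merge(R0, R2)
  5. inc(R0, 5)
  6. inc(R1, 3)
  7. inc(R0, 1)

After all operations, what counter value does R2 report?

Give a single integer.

Answer: 8

Derivation:
Op 1: inc R1 by 3 -> R1=(0,3,0) value=3
Op 2: inc R2 by 4 -> R2=(0,0,4) value=4
Op 3: inc R2 by 4 -> R2=(0,0,8) value=8
Op 4: merge R0<->R2 -> R0=(0,0,8) R2=(0,0,8)
Op 5: inc R0 by 5 -> R0=(5,0,8) value=13
Op 6: inc R1 by 3 -> R1=(0,6,0) value=6
Op 7: inc R0 by 1 -> R0=(6,0,8) value=14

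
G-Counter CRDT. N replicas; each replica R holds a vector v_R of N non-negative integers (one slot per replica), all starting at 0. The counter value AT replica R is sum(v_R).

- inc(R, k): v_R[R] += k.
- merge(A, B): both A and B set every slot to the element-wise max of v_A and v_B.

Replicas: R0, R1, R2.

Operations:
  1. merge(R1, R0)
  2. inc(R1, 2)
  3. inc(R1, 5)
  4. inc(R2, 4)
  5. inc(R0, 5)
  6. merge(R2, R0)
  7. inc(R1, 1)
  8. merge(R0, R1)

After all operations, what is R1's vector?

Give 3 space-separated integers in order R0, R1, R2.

Op 1: merge R1<->R0 -> R1=(0,0,0) R0=(0,0,0)
Op 2: inc R1 by 2 -> R1=(0,2,0) value=2
Op 3: inc R1 by 5 -> R1=(0,7,0) value=7
Op 4: inc R2 by 4 -> R2=(0,0,4) value=4
Op 5: inc R0 by 5 -> R0=(5,0,0) value=5
Op 6: merge R2<->R0 -> R2=(5,0,4) R0=(5,0,4)
Op 7: inc R1 by 1 -> R1=(0,8,0) value=8
Op 8: merge R0<->R1 -> R0=(5,8,4) R1=(5,8,4)

Answer: 5 8 4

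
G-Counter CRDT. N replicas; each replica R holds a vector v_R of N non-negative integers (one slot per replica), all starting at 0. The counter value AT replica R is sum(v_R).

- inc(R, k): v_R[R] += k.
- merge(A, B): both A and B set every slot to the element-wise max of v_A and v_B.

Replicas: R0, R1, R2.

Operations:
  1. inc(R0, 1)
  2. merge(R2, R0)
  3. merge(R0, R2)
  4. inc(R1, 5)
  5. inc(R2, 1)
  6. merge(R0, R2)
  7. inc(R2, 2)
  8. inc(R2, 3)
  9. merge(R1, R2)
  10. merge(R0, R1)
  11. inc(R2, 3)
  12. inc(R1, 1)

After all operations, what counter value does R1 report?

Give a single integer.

Answer: 13

Derivation:
Op 1: inc R0 by 1 -> R0=(1,0,0) value=1
Op 2: merge R2<->R0 -> R2=(1,0,0) R0=(1,0,0)
Op 3: merge R0<->R2 -> R0=(1,0,0) R2=(1,0,0)
Op 4: inc R1 by 5 -> R1=(0,5,0) value=5
Op 5: inc R2 by 1 -> R2=(1,0,1) value=2
Op 6: merge R0<->R2 -> R0=(1,0,1) R2=(1,0,1)
Op 7: inc R2 by 2 -> R2=(1,0,3) value=4
Op 8: inc R2 by 3 -> R2=(1,0,6) value=7
Op 9: merge R1<->R2 -> R1=(1,5,6) R2=(1,5,6)
Op 10: merge R0<->R1 -> R0=(1,5,6) R1=(1,5,6)
Op 11: inc R2 by 3 -> R2=(1,5,9) value=15
Op 12: inc R1 by 1 -> R1=(1,6,6) value=13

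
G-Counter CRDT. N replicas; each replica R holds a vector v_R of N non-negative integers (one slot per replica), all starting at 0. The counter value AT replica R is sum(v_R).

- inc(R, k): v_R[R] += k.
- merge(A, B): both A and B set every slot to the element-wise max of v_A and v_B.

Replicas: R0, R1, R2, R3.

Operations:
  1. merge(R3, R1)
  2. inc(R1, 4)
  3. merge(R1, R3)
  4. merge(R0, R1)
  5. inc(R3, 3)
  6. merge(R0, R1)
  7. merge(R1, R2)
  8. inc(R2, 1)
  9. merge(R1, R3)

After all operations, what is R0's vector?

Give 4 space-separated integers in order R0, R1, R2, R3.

Answer: 0 4 0 0

Derivation:
Op 1: merge R3<->R1 -> R3=(0,0,0,0) R1=(0,0,0,0)
Op 2: inc R1 by 4 -> R1=(0,4,0,0) value=4
Op 3: merge R1<->R3 -> R1=(0,4,0,0) R3=(0,4,0,0)
Op 4: merge R0<->R1 -> R0=(0,4,0,0) R1=(0,4,0,0)
Op 5: inc R3 by 3 -> R3=(0,4,0,3) value=7
Op 6: merge R0<->R1 -> R0=(0,4,0,0) R1=(0,4,0,0)
Op 7: merge R1<->R2 -> R1=(0,4,0,0) R2=(0,4,0,0)
Op 8: inc R2 by 1 -> R2=(0,4,1,0) value=5
Op 9: merge R1<->R3 -> R1=(0,4,0,3) R3=(0,4,0,3)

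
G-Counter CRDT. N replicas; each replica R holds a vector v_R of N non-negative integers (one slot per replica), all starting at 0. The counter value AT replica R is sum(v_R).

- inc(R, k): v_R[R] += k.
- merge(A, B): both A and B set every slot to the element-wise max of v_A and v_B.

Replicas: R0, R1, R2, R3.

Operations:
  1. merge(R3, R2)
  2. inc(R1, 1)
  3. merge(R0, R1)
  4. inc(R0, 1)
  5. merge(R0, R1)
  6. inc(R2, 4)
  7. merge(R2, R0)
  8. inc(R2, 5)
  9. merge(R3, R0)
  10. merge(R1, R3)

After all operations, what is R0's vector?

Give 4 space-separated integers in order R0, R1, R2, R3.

Op 1: merge R3<->R2 -> R3=(0,0,0,0) R2=(0,0,0,0)
Op 2: inc R1 by 1 -> R1=(0,1,0,0) value=1
Op 3: merge R0<->R1 -> R0=(0,1,0,0) R1=(0,1,0,0)
Op 4: inc R0 by 1 -> R0=(1,1,0,0) value=2
Op 5: merge R0<->R1 -> R0=(1,1,0,0) R1=(1,1,0,0)
Op 6: inc R2 by 4 -> R2=(0,0,4,0) value=4
Op 7: merge R2<->R0 -> R2=(1,1,4,0) R0=(1,1,4,0)
Op 8: inc R2 by 5 -> R2=(1,1,9,0) value=11
Op 9: merge R3<->R0 -> R3=(1,1,4,0) R0=(1,1,4,0)
Op 10: merge R1<->R3 -> R1=(1,1,4,0) R3=(1,1,4,0)

Answer: 1 1 4 0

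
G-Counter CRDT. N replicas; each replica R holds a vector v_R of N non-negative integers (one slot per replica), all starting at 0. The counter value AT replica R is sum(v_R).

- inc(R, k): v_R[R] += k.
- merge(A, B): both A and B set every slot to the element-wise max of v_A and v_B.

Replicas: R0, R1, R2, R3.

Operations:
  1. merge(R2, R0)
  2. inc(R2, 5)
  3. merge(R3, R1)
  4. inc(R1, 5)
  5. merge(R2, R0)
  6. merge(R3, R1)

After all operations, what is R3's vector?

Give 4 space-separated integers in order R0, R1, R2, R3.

Answer: 0 5 0 0

Derivation:
Op 1: merge R2<->R0 -> R2=(0,0,0,0) R0=(0,0,0,0)
Op 2: inc R2 by 5 -> R2=(0,0,5,0) value=5
Op 3: merge R3<->R1 -> R3=(0,0,0,0) R1=(0,0,0,0)
Op 4: inc R1 by 5 -> R1=(0,5,0,0) value=5
Op 5: merge R2<->R0 -> R2=(0,0,5,0) R0=(0,0,5,0)
Op 6: merge R3<->R1 -> R3=(0,5,0,0) R1=(0,5,0,0)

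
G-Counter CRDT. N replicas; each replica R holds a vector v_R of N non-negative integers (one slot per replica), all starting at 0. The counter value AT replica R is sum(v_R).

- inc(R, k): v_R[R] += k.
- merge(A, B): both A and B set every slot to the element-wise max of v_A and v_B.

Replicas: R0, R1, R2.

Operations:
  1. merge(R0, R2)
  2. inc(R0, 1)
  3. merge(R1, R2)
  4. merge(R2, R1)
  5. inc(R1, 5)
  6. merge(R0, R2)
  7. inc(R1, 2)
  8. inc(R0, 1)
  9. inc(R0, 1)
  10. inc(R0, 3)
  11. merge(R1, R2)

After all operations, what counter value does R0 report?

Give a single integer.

Op 1: merge R0<->R2 -> R0=(0,0,0) R2=(0,0,0)
Op 2: inc R0 by 1 -> R0=(1,0,0) value=1
Op 3: merge R1<->R2 -> R1=(0,0,0) R2=(0,0,0)
Op 4: merge R2<->R1 -> R2=(0,0,0) R1=(0,0,0)
Op 5: inc R1 by 5 -> R1=(0,5,0) value=5
Op 6: merge R0<->R2 -> R0=(1,0,0) R2=(1,0,0)
Op 7: inc R1 by 2 -> R1=(0,7,0) value=7
Op 8: inc R0 by 1 -> R0=(2,0,0) value=2
Op 9: inc R0 by 1 -> R0=(3,0,0) value=3
Op 10: inc R0 by 3 -> R0=(6,0,0) value=6
Op 11: merge R1<->R2 -> R1=(1,7,0) R2=(1,7,0)

Answer: 6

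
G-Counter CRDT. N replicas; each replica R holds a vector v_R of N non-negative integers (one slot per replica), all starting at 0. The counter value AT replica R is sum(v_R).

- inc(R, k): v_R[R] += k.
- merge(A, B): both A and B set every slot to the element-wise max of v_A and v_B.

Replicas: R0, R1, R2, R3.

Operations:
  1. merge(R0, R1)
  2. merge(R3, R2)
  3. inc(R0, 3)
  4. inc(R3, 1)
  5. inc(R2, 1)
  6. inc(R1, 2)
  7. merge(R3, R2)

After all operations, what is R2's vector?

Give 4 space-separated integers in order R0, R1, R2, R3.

Op 1: merge R0<->R1 -> R0=(0,0,0,0) R1=(0,0,0,0)
Op 2: merge R3<->R2 -> R3=(0,0,0,0) R2=(0,0,0,0)
Op 3: inc R0 by 3 -> R0=(3,0,0,0) value=3
Op 4: inc R3 by 1 -> R3=(0,0,0,1) value=1
Op 5: inc R2 by 1 -> R2=(0,0,1,0) value=1
Op 6: inc R1 by 2 -> R1=(0,2,0,0) value=2
Op 7: merge R3<->R2 -> R3=(0,0,1,1) R2=(0,0,1,1)

Answer: 0 0 1 1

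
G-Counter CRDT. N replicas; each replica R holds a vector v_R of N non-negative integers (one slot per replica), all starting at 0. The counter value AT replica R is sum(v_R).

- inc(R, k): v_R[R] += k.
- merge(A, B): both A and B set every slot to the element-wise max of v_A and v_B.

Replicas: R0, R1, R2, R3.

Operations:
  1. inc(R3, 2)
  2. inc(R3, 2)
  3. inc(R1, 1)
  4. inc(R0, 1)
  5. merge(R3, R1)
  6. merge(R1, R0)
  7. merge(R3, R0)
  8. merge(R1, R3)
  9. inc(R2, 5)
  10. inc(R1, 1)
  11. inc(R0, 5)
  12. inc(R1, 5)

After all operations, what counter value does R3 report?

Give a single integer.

Answer: 6

Derivation:
Op 1: inc R3 by 2 -> R3=(0,0,0,2) value=2
Op 2: inc R3 by 2 -> R3=(0,0,0,4) value=4
Op 3: inc R1 by 1 -> R1=(0,1,0,0) value=1
Op 4: inc R0 by 1 -> R0=(1,0,0,0) value=1
Op 5: merge R3<->R1 -> R3=(0,1,0,4) R1=(0,1,0,4)
Op 6: merge R1<->R0 -> R1=(1,1,0,4) R0=(1,1,0,4)
Op 7: merge R3<->R0 -> R3=(1,1,0,4) R0=(1,1,0,4)
Op 8: merge R1<->R3 -> R1=(1,1,0,4) R3=(1,1,0,4)
Op 9: inc R2 by 5 -> R2=(0,0,5,0) value=5
Op 10: inc R1 by 1 -> R1=(1,2,0,4) value=7
Op 11: inc R0 by 5 -> R0=(6,1,0,4) value=11
Op 12: inc R1 by 5 -> R1=(1,7,0,4) value=12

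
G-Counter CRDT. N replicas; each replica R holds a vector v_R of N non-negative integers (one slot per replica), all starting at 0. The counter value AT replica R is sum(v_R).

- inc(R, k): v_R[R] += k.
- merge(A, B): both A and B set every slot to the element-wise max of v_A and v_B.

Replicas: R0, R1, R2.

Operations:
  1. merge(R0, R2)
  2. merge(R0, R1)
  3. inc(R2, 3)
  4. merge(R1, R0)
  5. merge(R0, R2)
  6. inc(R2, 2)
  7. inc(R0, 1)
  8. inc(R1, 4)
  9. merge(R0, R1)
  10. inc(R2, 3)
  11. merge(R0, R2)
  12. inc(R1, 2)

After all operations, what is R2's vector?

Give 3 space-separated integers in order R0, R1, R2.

Answer: 1 4 8

Derivation:
Op 1: merge R0<->R2 -> R0=(0,0,0) R2=(0,0,0)
Op 2: merge R0<->R1 -> R0=(0,0,0) R1=(0,0,0)
Op 3: inc R2 by 3 -> R2=(0,0,3) value=3
Op 4: merge R1<->R0 -> R1=(0,0,0) R0=(0,0,0)
Op 5: merge R0<->R2 -> R0=(0,0,3) R2=(0,0,3)
Op 6: inc R2 by 2 -> R2=(0,0,5) value=5
Op 7: inc R0 by 1 -> R0=(1,0,3) value=4
Op 8: inc R1 by 4 -> R1=(0,4,0) value=4
Op 9: merge R0<->R1 -> R0=(1,4,3) R1=(1,4,3)
Op 10: inc R2 by 3 -> R2=(0,0,8) value=8
Op 11: merge R0<->R2 -> R0=(1,4,8) R2=(1,4,8)
Op 12: inc R1 by 2 -> R1=(1,6,3) value=10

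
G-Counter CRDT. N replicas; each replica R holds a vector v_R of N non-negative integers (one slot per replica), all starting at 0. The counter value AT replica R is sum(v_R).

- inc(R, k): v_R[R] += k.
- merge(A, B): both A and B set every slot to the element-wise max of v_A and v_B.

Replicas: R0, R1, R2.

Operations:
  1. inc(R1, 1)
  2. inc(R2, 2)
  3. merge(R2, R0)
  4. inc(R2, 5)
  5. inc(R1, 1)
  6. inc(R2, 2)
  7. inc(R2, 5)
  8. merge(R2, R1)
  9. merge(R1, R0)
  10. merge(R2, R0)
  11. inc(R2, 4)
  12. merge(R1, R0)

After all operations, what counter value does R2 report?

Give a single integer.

Op 1: inc R1 by 1 -> R1=(0,1,0) value=1
Op 2: inc R2 by 2 -> R2=(0,0,2) value=2
Op 3: merge R2<->R0 -> R2=(0,0,2) R0=(0,0,2)
Op 4: inc R2 by 5 -> R2=(0,0,7) value=7
Op 5: inc R1 by 1 -> R1=(0,2,0) value=2
Op 6: inc R2 by 2 -> R2=(0,0,9) value=9
Op 7: inc R2 by 5 -> R2=(0,0,14) value=14
Op 8: merge R2<->R1 -> R2=(0,2,14) R1=(0,2,14)
Op 9: merge R1<->R0 -> R1=(0,2,14) R0=(0,2,14)
Op 10: merge R2<->R0 -> R2=(0,2,14) R0=(0,2,14)
Op 11: inc R2 by 4 -> R2=(0,2,18) value=20
Op 12: merge R1<->R0 -> R1=(0,2,14) R0=(0,2,14)

Answer: 20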